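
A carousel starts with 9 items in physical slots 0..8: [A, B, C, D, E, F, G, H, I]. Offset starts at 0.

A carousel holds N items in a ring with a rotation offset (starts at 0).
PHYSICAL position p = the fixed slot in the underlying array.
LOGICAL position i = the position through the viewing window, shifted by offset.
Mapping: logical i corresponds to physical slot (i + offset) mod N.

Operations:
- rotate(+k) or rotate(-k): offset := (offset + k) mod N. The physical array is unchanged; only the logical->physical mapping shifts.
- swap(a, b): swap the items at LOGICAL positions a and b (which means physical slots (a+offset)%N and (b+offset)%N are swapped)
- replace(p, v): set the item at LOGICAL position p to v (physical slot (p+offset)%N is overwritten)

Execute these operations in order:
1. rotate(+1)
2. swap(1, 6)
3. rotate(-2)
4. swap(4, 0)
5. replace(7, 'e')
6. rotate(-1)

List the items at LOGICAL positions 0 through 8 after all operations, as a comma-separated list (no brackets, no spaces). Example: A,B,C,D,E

After op 1 (rotate(+1)): offset=1, physical=[A,B,C,D,E,F,G,H,I], logical=[B,C,D,E,F,G,H,I,A]
After op 2 (swap(1, 6)): offset=1, physical=[A,B,H,D,E,F,G,C,I], logical=[B,H,D,E,F,G,C,I,A]
After op 3 (rotate(-2)): offset=8, physical=[A,B,H,D,E,F,G,C,I], logical=[I,A,B,H,D,E,F,G,C]
After op 4 (swap(4, 0)): offset=8, physical=[A,B,H,I,E,F,G,C,D], logical=[D,A,B,H,I,E,F,G,C]
After op 5 (replace(7, 'e')): offset=8, physical=[A,B,H,I,E,F,e,C,D], logical=[D,A,B,H,I,E,F,e,C]
After op 6 (rotate(-1)): offset=7, physical=[A,B,H,I,E,F,e,C,D], logical=[C,D,A,B,H,I,E,F,e]

Answer: C,D,A,B,H,I,E,F,e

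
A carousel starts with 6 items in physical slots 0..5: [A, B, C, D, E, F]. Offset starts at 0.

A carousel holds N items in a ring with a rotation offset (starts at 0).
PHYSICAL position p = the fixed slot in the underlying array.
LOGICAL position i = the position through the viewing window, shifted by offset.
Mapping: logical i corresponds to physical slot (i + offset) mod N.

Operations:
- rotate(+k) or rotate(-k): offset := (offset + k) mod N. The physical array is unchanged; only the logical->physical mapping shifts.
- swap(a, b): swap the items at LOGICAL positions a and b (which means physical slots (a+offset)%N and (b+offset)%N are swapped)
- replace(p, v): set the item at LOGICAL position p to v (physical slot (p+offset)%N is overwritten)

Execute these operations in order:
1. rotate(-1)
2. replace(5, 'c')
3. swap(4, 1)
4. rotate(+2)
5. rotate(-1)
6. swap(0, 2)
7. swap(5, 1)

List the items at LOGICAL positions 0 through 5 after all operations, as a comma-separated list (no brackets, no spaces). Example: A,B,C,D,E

Answer: C,F,D,A,c,B

Derivation:
After op 1 (rotate(-1)): offset=5, physical=[A,B,C,D,E,F], logical=[F,A,B,C,D,E]
After op 2 (replace(5, 'c')): offset=5, physical=[A,B,C,D,c,F], logical=[F,A,B,C,D,c]
After op 3 (swap(4, 1)): offset=5, physical=[D,B,C,A,c,F], logical=[F,D,B,C,A,c]
After op 4 (rotate(+2)): offset=1, physical=[D,B,C,A,c,F], logical=[B,C,A,c,F,D]
After op 5 (rotate(-1)): offset=0, physical=[D,B,C,A,c,F], logical=[D,B,C,A,c,F]
After op 6 (swap(0, 2)): offset=0, physical=[C,B,D,A,c,F], logical=[C,B,D,A,c,F]
After op 7 (swap(5, 1)): offset=0, physical=[C,F,D,A,c,B], logical=[C,F,D,A,c,B]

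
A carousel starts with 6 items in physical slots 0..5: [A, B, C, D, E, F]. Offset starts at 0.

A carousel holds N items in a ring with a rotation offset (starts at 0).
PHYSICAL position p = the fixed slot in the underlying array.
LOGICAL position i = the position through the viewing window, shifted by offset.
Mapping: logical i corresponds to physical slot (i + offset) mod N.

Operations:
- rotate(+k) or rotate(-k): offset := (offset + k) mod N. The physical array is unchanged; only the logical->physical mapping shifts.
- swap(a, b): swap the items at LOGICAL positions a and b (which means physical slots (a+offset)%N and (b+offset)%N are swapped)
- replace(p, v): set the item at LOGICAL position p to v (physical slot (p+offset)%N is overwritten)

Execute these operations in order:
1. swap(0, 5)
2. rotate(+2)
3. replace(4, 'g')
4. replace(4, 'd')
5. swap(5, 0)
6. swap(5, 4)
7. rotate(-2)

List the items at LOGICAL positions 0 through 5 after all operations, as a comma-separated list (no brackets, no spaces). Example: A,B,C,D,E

Answer: C,d,B,D,E,A

Derivation:
After op 1 (swap(0, 5)): offset=0, physical=[F,B,C,D,E,A], logical=[F,B,C,D,E,A]
After op 2 (rotate(+2)): offset=2, physical=[F,B,C,D,E,A], logical=[C,D,E,A,F,B]
After op 3 (replace(4, 'g')): offset=2, physical=[g,B,C,D,E,A], logical=[C,D,E,A,g,B]
After op 4 (replace(4, 'd')): offset=2, physical=[d,B,C,D,E,A], logical=[C,D,E,A,d,B]
After op 5 (swap(5, 0)): offset=2, physical=[d,C,B,D,E,A], logical=[B,D,E,A,d,C]
After op 6 (swap(5, 4)): offset=2, physical=[C,d,B,D,E,A], logical=[B,D,E,A,C,d]
After op 7 (rotate(-2)): offset=0, physical=[C,d,B,D,E,A], logical=[C,d,B,D,E,A]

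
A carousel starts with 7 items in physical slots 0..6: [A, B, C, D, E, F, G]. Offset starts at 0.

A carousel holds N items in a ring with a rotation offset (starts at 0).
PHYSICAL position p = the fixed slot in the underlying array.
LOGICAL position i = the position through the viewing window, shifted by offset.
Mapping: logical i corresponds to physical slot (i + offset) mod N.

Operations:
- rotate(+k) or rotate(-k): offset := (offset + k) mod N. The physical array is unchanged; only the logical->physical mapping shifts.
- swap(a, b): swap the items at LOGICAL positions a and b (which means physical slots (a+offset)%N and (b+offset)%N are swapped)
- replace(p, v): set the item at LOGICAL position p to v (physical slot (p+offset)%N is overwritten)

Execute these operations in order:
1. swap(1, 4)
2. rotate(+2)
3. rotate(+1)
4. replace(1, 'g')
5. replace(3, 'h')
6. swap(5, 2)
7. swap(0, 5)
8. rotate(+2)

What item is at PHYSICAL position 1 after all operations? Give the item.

Answer: D

Derivation:
After op 1 (swap(1, 4)): offset=0, physical=[A,E,C,D,B,F,G], logical=[A,E,C,D,B,F,G]
After op 2 (rotate(+2)): offset=2, physical=[A,E,C,D,B,F,G], logical=[C,D,B,F,G,A,E]
After op 3 (rotate(+1)): offset=3, physical=[A,E,C,D,B,F,G], logical=[D,B,F,G,A,E,C]
After op 4 (replace(1, 'g')): offset=3, physical=[A,E,C,D,g,F,G], logical=[D,g,F,G,A,E,C]
After op 5 (replace(3, 'h')): offset=3, physical=[A,E,C,D,g,F,h], logical=[D,g,F,h,A,E,C]
After op 6 (swap(5, 2)): offset=3, physical=[A,F,C,D,g,E,h], logical=[D,g,E,h,A,F,C]
After op 7 (swap(0, 5)): offset=3, physical=[A,D,C,F,g,E,h], logical=[F,g,E,h,A,D,C]
After op 8 (rotate(+2)): offset=5, physical=[A,D,C,F,g,E,h], logical=[E,h,A,D,C,F,g]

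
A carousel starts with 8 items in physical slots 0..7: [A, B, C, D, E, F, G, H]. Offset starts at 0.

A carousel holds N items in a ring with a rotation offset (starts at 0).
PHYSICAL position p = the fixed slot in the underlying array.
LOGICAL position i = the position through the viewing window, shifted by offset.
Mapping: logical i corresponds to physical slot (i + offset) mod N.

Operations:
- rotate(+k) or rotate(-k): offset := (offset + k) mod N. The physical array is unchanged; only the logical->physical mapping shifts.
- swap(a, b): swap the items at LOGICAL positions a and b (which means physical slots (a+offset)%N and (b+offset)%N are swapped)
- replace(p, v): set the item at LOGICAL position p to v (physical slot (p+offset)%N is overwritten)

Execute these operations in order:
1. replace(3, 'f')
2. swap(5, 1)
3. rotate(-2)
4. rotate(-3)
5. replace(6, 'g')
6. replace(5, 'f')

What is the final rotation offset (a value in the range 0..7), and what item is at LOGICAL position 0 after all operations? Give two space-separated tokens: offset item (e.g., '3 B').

Answer: 3 f

Derivation:
After op 1 (replace(3, 'f')): offset=0, physical=[A,B,C,f,E,F,G,H], logical=[A,B,C,f,E,F,G,H]
After op 2 (swap(5, 1)): offset=0, physical=[A,F,C,f,E,B,G,H], logical=[A,F,C,f,E,B,G,H]
After op 3 (rotate(-2)): offset=6, physical=[A,F,C,f,E,B,G,H], logical=[G,H,A,F,C,f,E,B]
After op 4 (rotate(-3)): offset=3, physical=[A,F,C,f,E,B,G,H], logical=[f,E,B,G,H,A,F,C]
After op 5 (replace(6, 'g')): offset=3, physical=[A,g,C,f,E,B,G,H], logical=[f,E,B,G,H,A,g,C]
After op 6 (replace(5, 'f')): offset=3, physical=[f,g,C,f,E,B,G,H], logical=[f,E,B,G,H,f,g,C]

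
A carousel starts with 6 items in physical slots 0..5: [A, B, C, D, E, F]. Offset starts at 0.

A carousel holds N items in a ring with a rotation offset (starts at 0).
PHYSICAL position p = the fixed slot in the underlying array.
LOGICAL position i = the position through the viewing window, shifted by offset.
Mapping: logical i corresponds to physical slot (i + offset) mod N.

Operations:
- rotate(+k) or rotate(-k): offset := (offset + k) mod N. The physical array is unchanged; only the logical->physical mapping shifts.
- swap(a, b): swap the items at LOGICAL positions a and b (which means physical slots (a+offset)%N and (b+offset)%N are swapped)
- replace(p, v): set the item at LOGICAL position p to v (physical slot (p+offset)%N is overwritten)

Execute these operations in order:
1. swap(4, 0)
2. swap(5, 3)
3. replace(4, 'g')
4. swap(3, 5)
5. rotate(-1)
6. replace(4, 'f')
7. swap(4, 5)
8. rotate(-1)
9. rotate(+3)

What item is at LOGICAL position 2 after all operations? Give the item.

After op 1 (swap(4, 0)): offset=0, physical=[E,B,C,D,A,F], logical=[E,B,C,D,A,F]
After op 2 (swap(5, 3)): offset=0, physical=[E,B,C,F,A,D], logical=[E,B,C,F,A,D]
After op 3 (replace(4, 'g')): offset=0, physical=[E,B,C,F,g,D], logical=[E,B,C,F,g,D]
After op 4 (swap(3, 5)): offset=0, physical=[E,B,C,D,g,F], logical=[E,B,C,D,g,F]
After op 5 (rotate(-1)): offset=5, physical=[E,B,C,D,g,F], logical=[F,E,B,C,D,g]
After op 6 (replace(4, 'f')): offset=5, physical=[E,B,C,f,g,F], logical=[F,E,B,C,f,g]
After op 7 (swap(4, 5)): offset=5, physical=[E,B,C,g,f,F], logical=[F,E,B,C,g,f]
After op 8 (rotate(-1)): offset=4, physical=[E,B,C,g,f,F], logical=[f,F,E,B,C,g]
After op 9 (rotate(+3)): offset=1, physical=[E,B,C,g,f,F], logical=[B,C,g,f,F,E]

Answer: g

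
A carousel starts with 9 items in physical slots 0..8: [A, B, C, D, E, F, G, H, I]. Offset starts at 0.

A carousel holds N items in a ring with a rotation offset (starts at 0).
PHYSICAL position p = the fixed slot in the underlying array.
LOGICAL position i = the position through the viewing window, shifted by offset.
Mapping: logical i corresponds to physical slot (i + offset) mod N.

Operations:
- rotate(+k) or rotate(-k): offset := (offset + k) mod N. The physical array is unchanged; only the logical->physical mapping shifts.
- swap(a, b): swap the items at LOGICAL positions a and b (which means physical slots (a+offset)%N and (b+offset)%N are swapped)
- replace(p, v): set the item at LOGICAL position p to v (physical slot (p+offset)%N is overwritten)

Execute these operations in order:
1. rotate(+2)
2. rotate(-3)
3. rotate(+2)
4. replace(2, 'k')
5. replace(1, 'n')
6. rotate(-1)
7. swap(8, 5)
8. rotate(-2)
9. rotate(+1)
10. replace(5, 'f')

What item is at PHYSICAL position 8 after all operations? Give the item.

Answer: F

Derivation:
After op 1 (rotate(+2)): offset=2, physical=[A,B,C,D,E,F,G,H,I], logical=[C,D,E,F,G,H,I,A,B]
After op 2 (rotate(-3)): offset=8, physical=[A,B,C,D,E,F,G,H,I], logical=[I,A,B,C,D,E,F,G,H]
After op 3 (rotate(+2)): offset=1, physical=[A,B,C,D,E,F,G,H,I], logical=[B,C,D,E,F,G,H,I,A]
After op 4 (replace(2, 'k')): offset=1, physical=[A,B,C,k,E,F,G,H,I], logical=[B,C,k,E,F,G,H,I,A]
After op 5 (replace(1, 'n')): offset=1, physical=[A,B,n,k,E,F,G,H,I], logical=[B,n,k,E,F,G,H,I,A]
After op 6 (rotate(-1)): offset=0, physical=[A,B,n,k,E,F,G,H,I], logical=[A,B,n,k,E,F,G,H,I]
After op 7 (swap(8, 5)): offset=0, physical=[A,B,n,k,E,I,G,H,F], logical=[A,B,n,k,E,I,G,H,F]
After op 8 (rotate(-2)): offset=7, physical=[A,B,n,k,E,I,G,H,F], logical=[H,F,A,B,n,k,E,I,G]
After op 9 (rotate(+1)): offset=8, physical=[A,B,n,k,E,I,G,H,F], logical=[F,A,B,n,k,E,I,G,H]
After op 10 (replace(5, 'f')): offset=8, physical=[A,B,n,k,f,I,G,H,F], logical=[F,A,B,n,k,f,I,G,H]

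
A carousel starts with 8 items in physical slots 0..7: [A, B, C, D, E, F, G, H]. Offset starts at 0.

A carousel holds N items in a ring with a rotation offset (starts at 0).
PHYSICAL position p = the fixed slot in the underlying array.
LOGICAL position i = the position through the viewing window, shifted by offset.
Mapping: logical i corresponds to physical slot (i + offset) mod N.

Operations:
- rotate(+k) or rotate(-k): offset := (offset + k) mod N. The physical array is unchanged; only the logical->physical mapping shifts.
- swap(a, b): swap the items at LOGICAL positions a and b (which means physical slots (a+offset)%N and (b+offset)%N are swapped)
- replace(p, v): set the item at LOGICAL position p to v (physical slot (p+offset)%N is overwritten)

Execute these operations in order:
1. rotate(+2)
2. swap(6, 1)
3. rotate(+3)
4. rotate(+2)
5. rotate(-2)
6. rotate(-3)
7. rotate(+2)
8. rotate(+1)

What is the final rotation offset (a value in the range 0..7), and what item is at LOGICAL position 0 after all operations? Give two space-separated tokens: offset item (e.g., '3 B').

Answer: 5 F

Derivation:
After op 1 (rotate(+2)): offset=2, physical=[A,B,C,D,E,F,G,H], logical=[C,D,E,F,G,H,A,B]
After op 2 (swap(6, 1)): offset=2, physical=[D,B,C,A,E,F,G,H], logical=[C,A,E,F,G,H,D,B]
After op 3 (rotate(+3)): offset=5, physical=[D,B,C,A,E,F,G,H], logical=[F,G,H,D,B,C,A,E]
After op 4 (rotate(+2)): offset=7, physical=[D,B,C,A,E,F,G,H], logical=[H,D,B,C,A,E,F,G]
After op 5 (rotate(-2)): offset=5, physical=[D,B,C,A,E,F,G,H], logical=[F,G,H,D,B,C,A,E]
After op 6 (rotate(-3)): offset=2, physical=[D,B,C,A,E,F,G,H], logical=[C,A,E,F,G,H,D,B]
After op 7 (rotate(+2)): offset=4, physical=[D,B,C,A,E,F,G,H], logical=[E,F,G,H,D,B,C,A]
After op 8 (rotate(+1)): offset=5, physical=[D,B,C,A,E,F,G,H], logical=[F,G,H,D,B,C,A,E]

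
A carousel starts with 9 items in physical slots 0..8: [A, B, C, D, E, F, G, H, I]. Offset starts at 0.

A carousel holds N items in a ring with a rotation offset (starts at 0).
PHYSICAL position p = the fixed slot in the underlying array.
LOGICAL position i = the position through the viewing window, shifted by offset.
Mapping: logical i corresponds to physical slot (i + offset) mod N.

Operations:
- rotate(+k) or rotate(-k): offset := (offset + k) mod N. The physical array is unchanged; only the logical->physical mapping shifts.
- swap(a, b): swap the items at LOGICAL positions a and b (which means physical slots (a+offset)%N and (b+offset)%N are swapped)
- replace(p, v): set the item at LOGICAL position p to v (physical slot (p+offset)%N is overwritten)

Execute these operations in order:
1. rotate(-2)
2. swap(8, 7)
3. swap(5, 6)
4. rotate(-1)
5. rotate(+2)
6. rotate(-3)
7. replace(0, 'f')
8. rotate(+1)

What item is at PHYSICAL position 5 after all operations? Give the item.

Answer: f

Derivation:
After op 1 (rotate(-2)): offset=7, physical=[A,B,C,D,E,F,G,H,I], logical=[H,I,A,B,C,D,E,F,G]
After op 2 (swap(8, 7)): offset=7, physical=[A,B,C,D,E,G,F,H,I], logical=[H,I,A,B,C,D,E,G,F]
After op 3 (swap(5, 6)): offset=7, physical=[A,B,C,E,D,G,F,H,I], logical=[H,I,A,B,C,E,D,G,F]
After op 4 (rotate(-1)): offset=6, physical=[A,B,C,E,D,G,F,H,I], logical=[F,H,I,A,B,C,E,D,G]
After op 5 (rotate(+2)): offset=8, physical=[A,B,C,E,D,G,F,H,I], logical=[I,A,B,C,E,D,G,F,H]
After op 6 (rotate(-3)): offset=5, physical=[A,B,C,E,D,G,F,H,I], logical=[G,F,H,I,A,B,C,E,D]
After op 7 (replace(0, 'f')): offset=5, physical=[A,B,C,E,D,f,F,H,I], logical=[f,F,H,I,A,B,C,E,D]
After op 8 (rotate(+1)): offset=6, physical=[A,B,C,E,D,f,F,H,I], logical=[F,H,I,A,B,C,E,D,f]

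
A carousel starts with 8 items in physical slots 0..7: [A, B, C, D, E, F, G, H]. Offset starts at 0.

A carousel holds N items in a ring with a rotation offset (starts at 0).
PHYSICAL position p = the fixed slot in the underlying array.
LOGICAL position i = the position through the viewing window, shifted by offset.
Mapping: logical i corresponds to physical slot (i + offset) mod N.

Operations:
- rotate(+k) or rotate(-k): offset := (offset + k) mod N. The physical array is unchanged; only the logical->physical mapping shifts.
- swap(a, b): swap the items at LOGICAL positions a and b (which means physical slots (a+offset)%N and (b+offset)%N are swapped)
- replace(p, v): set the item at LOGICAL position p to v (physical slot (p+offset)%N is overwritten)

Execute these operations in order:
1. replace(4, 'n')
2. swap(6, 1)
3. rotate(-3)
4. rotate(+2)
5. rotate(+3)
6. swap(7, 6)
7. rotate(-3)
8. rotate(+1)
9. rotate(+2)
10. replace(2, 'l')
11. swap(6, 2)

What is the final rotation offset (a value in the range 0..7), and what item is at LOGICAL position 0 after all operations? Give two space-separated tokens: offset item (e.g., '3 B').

Answer: 2 C

Derivation:
After op 1 (replace(4, 'n')): offset=0, physical=[A,B,C,D,n,F,G,H], logical=[A,B,C,D,n,F,G,H]
After op 2 (swap(6, 1)): offset=0, physical=[A,G,C,D,n,F,B,H], logical=[A,G,C,D,n,F,B,H]
After op 3 (rotate(-3)): offset=5, physical=[A,G,C,D,n,F,B,H], logical=[F,B,H,A,G,C,D,n]
After op 4 (rotate(+2)): offset=7, physical=[A,G,C,D,n,F,B,H], logical=[H,A,G,C,D,n,F,B]
After op 5 (rotate(+3)): offset=2, physical=[A,G,C,D,n,F,B,H], logical=[C,D,n,F,B,H,A,G]
After op 6 (swap(7, 6)): offset=2, physical=[G,A,C,D,n,F,B,H], logical=[C,D,n,F,B,H,G,A]
After op 7 (rotate(-3)): offset=7, physical=[G,A,C,D,n,F,B,H], logical=[H,G,A,C,D,n,F,B]
After op 8 (rotate(+1)): offset=0, physical=[G,A,C,D,n,F,B,H], logical=[G,A,C,D,n,F,B,H]
After op 9 (rotate(+2)): offset=2, physical=[G,A,C,D,n,F,B,H], logical=[C,D,n,F,B,H,G,A]
After op 10 (replace(2, 'l')): offset=2, physical=[G,A,C,D,l,F,B,H], logical=[C,D,l,F,B,H,G,A]
After op 11 (swap(6, 2)): offset=2, physical=[l,A,C,D,G,F,B,H], logical=[C,D,G,F,B,H,l,A]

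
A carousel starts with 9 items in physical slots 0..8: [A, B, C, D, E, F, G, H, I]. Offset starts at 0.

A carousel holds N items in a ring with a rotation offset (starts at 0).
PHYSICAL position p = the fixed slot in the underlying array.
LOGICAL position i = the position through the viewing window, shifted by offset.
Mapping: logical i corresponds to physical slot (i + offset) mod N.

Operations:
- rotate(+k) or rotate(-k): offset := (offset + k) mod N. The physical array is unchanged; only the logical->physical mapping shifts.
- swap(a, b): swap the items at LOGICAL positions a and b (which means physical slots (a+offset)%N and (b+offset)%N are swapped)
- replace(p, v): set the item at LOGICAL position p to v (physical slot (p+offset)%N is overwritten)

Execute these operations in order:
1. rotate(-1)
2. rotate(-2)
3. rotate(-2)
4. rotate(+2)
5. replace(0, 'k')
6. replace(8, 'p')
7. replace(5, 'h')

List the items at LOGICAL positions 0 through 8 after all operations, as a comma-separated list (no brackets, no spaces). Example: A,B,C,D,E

Answer: k,H,I,A,B,h,D,E,p

Derivation:
After op 1 (rotate(-1)): offset=8, physical=[A,B,C,D,E,F,G,H,I], logical=[I,A,B,C,D,E,F,G,H]
After op 2 (rotate(-2)): offset=6, physical=[A,B,C,D,E,F,G,H,I], logical=[G,H,I,A,B,C,D,E,F]
After op 3 (rotate(-2)): offset=4, physical=[A,B,C,D,E,F,G,H,I], logical=[E,F,G,H,I,A,B,C,D]
After op 4 (rotate(+2)): offset=6, physical=[A,B,C,D,E,F,G,H,I], logical=[G,H,I,A,B,C,D,E,F]
After op 5 (replace(0, 'k')): offset=6, physical=[A,B,C,D,E,F,k,H,I], logical=[k,H,I,A,B,C,D,E,F]
After op 6 (replace(8, 'p')): offset=6, physical=[A,B,C,D,E,p,k,H,I], logical=[k,H,I,A,B,C,D,E,p]
After op 7 (replace(5, 'h')): offset=6, physical=[A,B,h,D,E,p,k,H,I], logical=[k,H,I,A,B,h,D,E,p]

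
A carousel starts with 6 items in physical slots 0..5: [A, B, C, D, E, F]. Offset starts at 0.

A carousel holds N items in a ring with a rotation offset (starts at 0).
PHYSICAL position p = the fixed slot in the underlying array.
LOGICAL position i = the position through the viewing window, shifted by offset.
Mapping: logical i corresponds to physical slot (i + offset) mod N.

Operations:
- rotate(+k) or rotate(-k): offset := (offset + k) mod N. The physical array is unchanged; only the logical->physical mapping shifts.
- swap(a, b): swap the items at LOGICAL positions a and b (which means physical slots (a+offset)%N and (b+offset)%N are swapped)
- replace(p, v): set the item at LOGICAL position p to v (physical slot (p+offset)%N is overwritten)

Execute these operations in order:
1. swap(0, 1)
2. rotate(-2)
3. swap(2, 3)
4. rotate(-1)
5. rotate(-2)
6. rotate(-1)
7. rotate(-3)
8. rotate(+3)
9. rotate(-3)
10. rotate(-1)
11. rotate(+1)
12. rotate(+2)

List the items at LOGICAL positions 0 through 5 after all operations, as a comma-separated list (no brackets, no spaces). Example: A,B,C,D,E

Answer: F,A,B,C,D,E

Derivation:
After op 1 (swap(0, 1)): offset=0, physical=[B,A,C,D,E,F], logical=[B,A,C,D,E,F]
After op 2 (rotate(-2)): offset=4, physical=[B,A,C,D,E,F], logical=[E,F,B,A,C,D]
After op 3 (swap(2, 3)): offset=4, physical=[A,B,C,D,E,F], logical=[E,F,A,B,C,D]
After op 4 (rotate(-1)): offset=3, physical=[A,B,C,D,E,F], logical=[D,E,F,A,B,C]
After op 5 (rotate(-2)): offset=1, physical=[A,B,C,D,E,F], logical=[B,C,D,E,F,A]
After op 6 (rotate(-1)): offset=0, physical=[A,B,C,D,E,F], logical=[A,B,C,D,E,F]
After op 7 (rotate(-3)): offset=3, physical=[A,B,C,D,E,F], logical=[D,E,F,A,B,C]
After op 8 (rotate(+3)): offset=0, physical=[A,B,C,D,E,F], logical=[A,B,C,D,E,F]
After op 9 (rotate(-3)): offset=3, physical=[A,B,C,D,E,F], logical=[D,E,F,A,B,C]
After op 10 (rotate(-1)): offset=2, physical=[A,B,C,D,E,F], logical=[C,D,E,F,A,B]
After op 11 (rotate(+1)): offset=3, physical=[A,B,C,D,E,F], logical=[D,E,F,A,B,C]
After op 12 (rotate(+2)): offset=5, physical=[A,B,C,D,E,F], logical=[F,A,B,C,D,E]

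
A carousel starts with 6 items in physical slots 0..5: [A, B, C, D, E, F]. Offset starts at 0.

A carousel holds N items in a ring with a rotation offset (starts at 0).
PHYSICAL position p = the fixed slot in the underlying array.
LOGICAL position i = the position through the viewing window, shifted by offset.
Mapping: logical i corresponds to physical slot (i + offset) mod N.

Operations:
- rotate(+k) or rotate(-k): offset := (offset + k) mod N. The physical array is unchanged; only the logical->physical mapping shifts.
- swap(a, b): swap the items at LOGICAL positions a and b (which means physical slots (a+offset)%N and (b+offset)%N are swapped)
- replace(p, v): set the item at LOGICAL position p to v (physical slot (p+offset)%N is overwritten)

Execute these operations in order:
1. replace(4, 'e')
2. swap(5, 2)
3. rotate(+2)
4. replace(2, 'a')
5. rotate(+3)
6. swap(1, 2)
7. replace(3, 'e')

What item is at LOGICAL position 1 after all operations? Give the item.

Answer: B

Derivation:
After op 1 (replace(4, 'e')): offset=0, physical=[A,B,C,D,e,F], logical=[A,B,C,D,e,F]
After op 2 (swap(5, 2)): offset=0, physical=[A,B,F,D,e,C], logical=[A,B,F,D,e,C]
After op 3 (rotate(+2)): offset=2, physical=[A,B,F,D,e,C], logical=[F,D,e,C,A,B]
After op 4 (replace(2, 'a')): offset=2, physical=[A,B,F,D,a,C], logical=[F,D,a,C,A,B]
After op 5 (rotate(+3)): offset=5, physical=[A,B,F,D,a,C], logical=[C,A,B,F,D,a]
After op 6 (swap(1, 2)): offset=5, physical=[B,A,F,D,a,C], logical=[C,B,A,F,D,a]
After op 7 (replace(3, 'e')): offset=5, physical=[B,A,e,D,a,C], logical=[C,B,A,e,D,a]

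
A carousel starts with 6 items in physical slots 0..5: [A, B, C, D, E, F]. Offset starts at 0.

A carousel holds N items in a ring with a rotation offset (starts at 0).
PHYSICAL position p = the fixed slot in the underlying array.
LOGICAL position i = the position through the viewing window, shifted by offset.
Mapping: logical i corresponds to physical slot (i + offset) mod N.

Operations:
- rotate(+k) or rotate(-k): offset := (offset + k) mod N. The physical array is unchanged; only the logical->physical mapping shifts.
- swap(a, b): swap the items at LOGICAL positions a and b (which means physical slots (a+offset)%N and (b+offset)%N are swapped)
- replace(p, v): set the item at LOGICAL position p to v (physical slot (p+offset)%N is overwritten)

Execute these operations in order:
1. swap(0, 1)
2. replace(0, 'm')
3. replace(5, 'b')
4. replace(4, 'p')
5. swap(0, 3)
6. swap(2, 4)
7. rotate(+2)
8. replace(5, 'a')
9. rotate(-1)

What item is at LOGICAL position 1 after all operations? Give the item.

Answer: p

Derivation:
After op 1 (swap(0, 1)): offset=0, physical=[B,A,C,D,E,F], logical=[B,A,C,D,E,F]
After op 2 (replace(0, 'm')): offset=0, physical=[m,A,C,D,E,F], logical=[m,A,C,D,E,F]
After op 3 (replace(5, 'b')): offset=0, physical=[m,A,C,D,E,b], logical=[m,A,C,D,E,b]
After op 4 (replace(4, 'p')): offset=0, physical=[m,A,C,D,p,b], logical=[m,A,C,D,p,b]
After op 5 (swap(0, 3)): offset=0, physical=[D,A,C,m,p,b], logical=[D,A,C,m,p,b]
After op 6 (swap(2, 4)): offset=0, physical=[D,A,p,m,C,b], logical=[D,A,p,m,C,b]
After op 7 (rotate(+2)): offset=2, physical=[D,A,p,m,C,b], logical=[p,m,C,b,D,A]
After op 8 (replace(5, 'a')): offset=2, physical=[D,a,p,m,C,b], logical=[p,m,C,b,D,a]
After op 9 (rotate(-1)): offset=1, physical=[D,a,p,m,C,b], logical=[a,p,m,C,b,D]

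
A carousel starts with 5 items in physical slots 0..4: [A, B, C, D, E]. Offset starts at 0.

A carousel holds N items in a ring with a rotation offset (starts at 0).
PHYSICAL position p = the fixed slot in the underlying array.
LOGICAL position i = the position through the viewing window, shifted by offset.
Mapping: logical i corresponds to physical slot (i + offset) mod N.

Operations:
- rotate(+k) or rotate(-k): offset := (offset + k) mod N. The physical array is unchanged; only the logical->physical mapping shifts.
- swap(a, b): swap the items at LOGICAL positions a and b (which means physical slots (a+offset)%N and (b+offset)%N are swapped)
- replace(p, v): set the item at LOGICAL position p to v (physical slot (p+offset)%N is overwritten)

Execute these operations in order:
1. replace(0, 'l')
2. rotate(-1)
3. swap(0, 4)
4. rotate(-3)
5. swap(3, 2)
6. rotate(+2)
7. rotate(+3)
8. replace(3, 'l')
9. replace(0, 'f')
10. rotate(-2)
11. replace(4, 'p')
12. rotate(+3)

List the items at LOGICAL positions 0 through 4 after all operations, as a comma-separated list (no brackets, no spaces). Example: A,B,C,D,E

Answer: C,p,l,l,f

Derivation:
After op 1 (replace(0, 'l')): offset=0, physical=[l,B,C,D,E], logical=[l,B,C,D,E]
After op 2 (rotate(-1)): offset=4, physical=[l,B,C,D,E], logical=[E,l,B,C,D]
After op 3 (swap(0, 4)): offset=4, physical=[l,B,C,E,D], logical=[D,l,B,C,E]
After op 4 (rotate(-3)): offset=1, physical=[l,B,C,E,D], logical=[B,C,E,D,l]
After op 5 (swap(3, 2)): offset=1, physical=[l,B,C,D,E], logical=[B,C,D,E,l]
After op 6 (rotate(+2)): offset=3, physical=[l,B,C,D,E], logical=[D,E,l,B,C]
After op 7 (rotate(+3)): offset=1, physical=[l,B,C,D,E], logical=[B,C,D,E,l]
After op 8 (replace(3, 'l')): offset=1, physical=[l,B,C,D,l], logical=[B,C,D,l,l]
After op 9 (replace(0, 'f')): offset=1, physical=[l,f,C,D,l], logical=[f,C,D,l,l]
After op 10 (rotate(-2)): offset=4, physical=[l,f,C,D,l], logical=[l,l,f,C,D]
After op 11 (replace(4, 'p')): offset=4, physical=[l,f,C,p,l], logical=[l,l,f,C,p]
After op 12 (rotate(+3)): offset=2, physical=[l,f,C,p,l], logical=[C,p,l,l,f]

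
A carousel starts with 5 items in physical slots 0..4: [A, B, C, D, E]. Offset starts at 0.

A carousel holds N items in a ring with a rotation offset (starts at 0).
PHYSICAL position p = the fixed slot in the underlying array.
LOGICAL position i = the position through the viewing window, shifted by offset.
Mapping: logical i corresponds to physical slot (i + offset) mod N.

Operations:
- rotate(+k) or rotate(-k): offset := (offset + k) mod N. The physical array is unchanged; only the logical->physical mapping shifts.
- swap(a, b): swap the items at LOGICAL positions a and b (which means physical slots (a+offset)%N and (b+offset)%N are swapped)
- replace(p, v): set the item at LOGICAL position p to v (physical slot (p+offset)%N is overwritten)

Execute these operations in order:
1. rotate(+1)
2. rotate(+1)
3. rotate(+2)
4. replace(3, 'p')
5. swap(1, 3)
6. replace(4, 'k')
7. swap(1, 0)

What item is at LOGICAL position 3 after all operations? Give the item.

After op 1 (rotate(+1)): offset=1, physical=[A,B,C,D,E], logical=[B,C,D,E,A]
After op 2 (rotate(+1)): offset=2, physical=[A,B,C,D,E], logical=[C,D,E,A,B]
After op 3 (rotate(+2)): offset=4, physical=[A,B,C,D,E], logical=[E,A,B,C,D]
After op 4 (replace(3, 'p')): offset=4, physical=[A,B,p,D,E], logical=[E,A,B,p,D]
After op 5 (swap(1, 3)): offset=4, physical=[p,B,A,D,E], logical=[E,p,B,A,D]
After op 6 (replace(4, 'k')): offset=4, physical=[p,B,A,k,E], logical=[E,p,B,A,k]
After op 7 (swap(1, 0)): offset=4, physical=[E,B,A,k,p], logical=[p,E,B,A,k]

Answer: A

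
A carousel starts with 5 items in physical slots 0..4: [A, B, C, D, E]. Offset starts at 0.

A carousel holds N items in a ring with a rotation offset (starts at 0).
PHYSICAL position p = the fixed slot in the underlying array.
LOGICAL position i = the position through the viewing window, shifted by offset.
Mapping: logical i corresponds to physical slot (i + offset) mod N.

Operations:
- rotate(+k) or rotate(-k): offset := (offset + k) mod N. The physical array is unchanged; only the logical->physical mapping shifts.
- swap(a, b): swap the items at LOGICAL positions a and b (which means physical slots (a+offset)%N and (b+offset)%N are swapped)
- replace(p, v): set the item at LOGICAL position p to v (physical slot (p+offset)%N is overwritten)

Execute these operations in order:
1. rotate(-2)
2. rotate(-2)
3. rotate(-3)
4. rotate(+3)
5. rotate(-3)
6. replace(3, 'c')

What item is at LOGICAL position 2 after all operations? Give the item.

After op 1 (rotate(-2)): offset=3, physical=[A,B,C,D,E], logical=[D,E,A,B,C]
After op 2 (rotate(-2)): offset=1, physical=[A,B,C,D,E], logical=[B,C,D,E,A]
After op 3 (rotate(-3)): offset=3, physical=[A,B,C,D,E], logical=[D,E,A,B,C]
After op 4 (rotate(+3)): offset=1, physical=[A,B,C,D,E], logical=[B,C,D,E,A]
After op 5 (rotate(-3)): offset=3, physical=[A,B,C,D,E], logical=[D,E,A,B,C]
After op 6 (replace(3, 'c')): offset=3, physical=[A,c,C,D,E], logical=[D,E,A,c,C]

Answer: A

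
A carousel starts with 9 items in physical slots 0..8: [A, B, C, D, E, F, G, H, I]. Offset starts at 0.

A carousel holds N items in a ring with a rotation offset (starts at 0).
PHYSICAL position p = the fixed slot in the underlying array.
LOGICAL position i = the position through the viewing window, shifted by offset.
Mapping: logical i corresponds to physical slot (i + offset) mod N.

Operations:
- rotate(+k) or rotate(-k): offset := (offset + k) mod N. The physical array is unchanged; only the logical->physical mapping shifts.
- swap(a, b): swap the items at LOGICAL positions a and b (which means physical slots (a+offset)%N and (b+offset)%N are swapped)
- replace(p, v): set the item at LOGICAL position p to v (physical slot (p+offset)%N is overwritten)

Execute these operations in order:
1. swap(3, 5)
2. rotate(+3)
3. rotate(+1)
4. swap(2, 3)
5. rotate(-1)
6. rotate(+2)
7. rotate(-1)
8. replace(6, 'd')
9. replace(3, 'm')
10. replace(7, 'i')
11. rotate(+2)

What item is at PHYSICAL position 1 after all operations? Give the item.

After op 1 (swap(3, 5)): offset=0, physical=[A,B,C,F,E,D,G,H,I], logical=[A,B,C,F,E,D,G,H,I]
After op 2 (rotate(+3)): offset=3, physical=[A,B,C,F,E,D,G,H,I], logical=[F,E,D,G,H,I,A,B,C]
After op 3 (rotate(+1)): offset=4, physical=[A,B,C,F,E,D,G,H,I], logical=[E,D,G,H,I,A,B,C,F]
After op 4 (swap(2, 3)): offset=4, physical=[A,B,C,F,E,D,H,G,I], logical=[E,D,H,G,I,A,B,C,F]
After op 5 (rotate(-1)): offset=3, physical=[A,B,C,F,E,D,H,G,I], logical=[F,E,D,H,G,I,A,B,C]
After op 6 (rotate(+2)): offset=5, physical=[A,B,C,F,E,D,H,G,I], logical=[D,H,G,I,A,B,C,F,E]
After op 7 (rotate(-1)): offset=4, physical=[A,B,C,F,E,D,H,G,I], logical=[E,D,H,G,I,A,B,C,F]
After op 8 (replace(6, 'd')): offset=4, physical=[A,d,C,F,E,D,H,G,I], logical=[E,D,H,G,I,A,d,C,F]
After op 9 (replace(3, 'm')): offset=4, physical=[A,d,C,F,E,D,H,m,I], logical=[E,D,H,m,I,A,d,C,F]
After op 10 (replace(7, 'i')): offset=4, physical=[A,d,i,F,E,D,H,m,I], logical=[E,D,H,m,I,A,d,i,F]
After op 11 (rotate(+2)): offset=6, physical=[A,d,i,F,E,D,H,m,I], logical=[H,m,I,A,d,i,F,E,D]

Answer: d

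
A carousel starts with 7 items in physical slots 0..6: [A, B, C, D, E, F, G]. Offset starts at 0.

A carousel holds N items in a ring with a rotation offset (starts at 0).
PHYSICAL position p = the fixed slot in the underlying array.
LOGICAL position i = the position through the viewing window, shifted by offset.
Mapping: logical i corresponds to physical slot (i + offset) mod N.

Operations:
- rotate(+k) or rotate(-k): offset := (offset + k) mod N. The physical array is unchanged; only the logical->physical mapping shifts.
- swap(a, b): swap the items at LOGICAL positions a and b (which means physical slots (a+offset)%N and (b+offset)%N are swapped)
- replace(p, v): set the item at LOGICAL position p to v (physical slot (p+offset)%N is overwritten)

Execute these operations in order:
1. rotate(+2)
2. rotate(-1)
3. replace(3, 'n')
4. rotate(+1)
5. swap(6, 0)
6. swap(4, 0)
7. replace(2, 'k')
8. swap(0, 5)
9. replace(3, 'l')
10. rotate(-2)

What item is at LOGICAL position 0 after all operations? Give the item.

Answer: G

Derivation:
After op 1 (rotate(+2)): offset=2, physical=[A,B,C,D,E,F,G], logical=[C,D,E,F,G,A,B]
After op 2 (rotate(-1)): offset=1, physical=[A,B,C,D,E,F,G], logical=[B,C,D,E,F,G,A]
After op 3 (replace(3, 'n')): offset=1, physical=[A,B,C,D,n,F,G], logical=[B,C,D,n,F,G,A]
After op 4 (rotate(+1)): offset=2, physical=[A,B,C,D,n,F,G], logical=[C,D,n,F,G,A,B]
After op 5 (swap(6, 0)): offset=2, physical=[A,C,B,D,n,F,G], logical=[B,D,n,F,G,A,C]
After op 6 (swap(4, 0)): offset=2, physical=[A,C,G,D,n,F,B], logical=[G,D,n,F,B,A,C]
After op 7 (replace(2, 'k')): offset=2, physical=[A,C,G,D,k,F,B], logical=[G,D,k,F,B,A,C]
After op 8 (swap(0, 5)): offset=2, physical=[G,C,A,D,k,F,B], logical=[A,D,k,F,B,G,C]
After op 9 (replace(3, 'l')): offset=2, physical=[G,C,A,D,k,l,B], logical=[A,D,k,l,B,G,C]
After op 10 (rotate(-2)): offset=0, physical=[G,C,A,D,k,l,B], logical=[G,C,A,D,k,l,B]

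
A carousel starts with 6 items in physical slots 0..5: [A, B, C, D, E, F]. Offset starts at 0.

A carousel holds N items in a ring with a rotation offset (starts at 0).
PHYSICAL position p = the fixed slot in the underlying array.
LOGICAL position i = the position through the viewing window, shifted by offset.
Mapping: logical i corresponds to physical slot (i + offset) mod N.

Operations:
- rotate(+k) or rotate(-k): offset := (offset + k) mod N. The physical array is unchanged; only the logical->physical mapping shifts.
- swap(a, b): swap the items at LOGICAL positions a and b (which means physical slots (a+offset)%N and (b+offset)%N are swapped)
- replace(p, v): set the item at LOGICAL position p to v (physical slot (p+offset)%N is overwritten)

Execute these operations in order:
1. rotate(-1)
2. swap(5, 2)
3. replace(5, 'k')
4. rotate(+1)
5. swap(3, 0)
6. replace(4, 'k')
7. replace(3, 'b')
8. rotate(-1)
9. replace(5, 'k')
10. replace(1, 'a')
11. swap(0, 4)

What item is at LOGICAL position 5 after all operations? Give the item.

Answer: k

Derivation:
After op 1 (rotate(-1)): offset=5, physical=[A,B,C,D,E,F], logical=[F,A,B,C,D,E]
After op 2 (swap(5, 2)): offset=5, physical=[A,E,C,D,B,F], logical=[F,A,E,C,D,B]
After op 3 (replace(5, 'k')): offset=5, physical=[A,E,C,D,k,F], logical=[F,A,E,C,D,k]
After op 4 (rotate(+1)): offset=0, physical=[A,E,C,D,k,F], logical=[A,E,C,D,k,F]
After op 5 (swap(3, 0)): offset=0, physical=[D,E,C,A,k,F], logical=[D,E,C,A,k,F]
After op 6 (replace(4, 'k')): offset=0, physical=[D,E,C,A,k,F], logical=[D,E,C,A,k,F]
After op 7 (replace(3, 'b')): offset=0, physical=[D,E,C,b,k,F], logical=[D,E,C,b,k,F]
After op 8 (rotate(-1)): offset=5, physical=[D,E,C,b,k,F], logical=[F,D,E,C,b,k]
After op 9 (replace(5, 'k')): offset=5, physical=[D,E,C,b,k,F], logical=[F,D,E,C,b,k]
After op 10 (replace(1, 'a')): offset=5, physical=[a,E,C,b,k,F], logical=[F,a,E,C,b,k]
After op 11 (swap(0, 4)): offset=5, physical=[a,E,C,F,k,b], logical=[b,a,E,C,F,k]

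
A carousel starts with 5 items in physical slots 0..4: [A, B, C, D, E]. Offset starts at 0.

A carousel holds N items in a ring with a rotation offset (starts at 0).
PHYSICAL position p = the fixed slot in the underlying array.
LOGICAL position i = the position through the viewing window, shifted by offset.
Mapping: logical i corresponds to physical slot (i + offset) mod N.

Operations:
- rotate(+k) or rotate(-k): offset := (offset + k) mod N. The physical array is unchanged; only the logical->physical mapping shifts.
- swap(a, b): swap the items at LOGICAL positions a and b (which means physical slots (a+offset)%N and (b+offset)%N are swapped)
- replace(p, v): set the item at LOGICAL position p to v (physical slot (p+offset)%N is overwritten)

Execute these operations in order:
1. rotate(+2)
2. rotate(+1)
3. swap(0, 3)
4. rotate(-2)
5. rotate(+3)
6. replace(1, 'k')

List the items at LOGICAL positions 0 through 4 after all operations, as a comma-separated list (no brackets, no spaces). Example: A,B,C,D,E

Answer: E,k,D,C,B

Derivation:
After op 1 (rotate(+2)): offset=2, physical=[A,B,C,D,E], logical=[C,D,E,A,B]
After op 2 (rotate(+1)): offset=3, physical=[A,B,C,D,E], logical=[D,E,A,B,C]
After op 3 (swap(0, 3)): offset=3, physical=[A,D,C,B,E], logical=[B,E,A,D,C]
After op 4 (rotate(-2)): offset=1, physical=[A,D,C,B,E], logical=[D,C,B,E,A]
After op 5 (rotate(+3)): offset=4, physical=[A,D,C,B,E], logical=[E,A,D,C,B]
After op 6 (replace(1, 'k')): offset=4, physical=[k,D,C,B,E], logical=[E,k,D,C,B]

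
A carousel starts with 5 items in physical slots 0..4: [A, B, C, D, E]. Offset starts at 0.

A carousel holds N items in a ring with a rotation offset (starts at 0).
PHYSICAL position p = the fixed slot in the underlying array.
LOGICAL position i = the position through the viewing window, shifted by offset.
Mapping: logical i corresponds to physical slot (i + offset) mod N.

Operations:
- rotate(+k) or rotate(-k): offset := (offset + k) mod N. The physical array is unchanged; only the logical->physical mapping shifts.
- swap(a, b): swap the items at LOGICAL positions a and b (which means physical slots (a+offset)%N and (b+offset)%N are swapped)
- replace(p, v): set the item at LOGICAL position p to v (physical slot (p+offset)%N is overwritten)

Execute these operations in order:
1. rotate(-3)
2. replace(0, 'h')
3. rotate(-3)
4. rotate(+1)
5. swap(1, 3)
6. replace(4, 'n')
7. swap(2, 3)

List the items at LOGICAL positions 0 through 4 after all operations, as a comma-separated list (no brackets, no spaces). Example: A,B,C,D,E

After op 1 (rotate(-3)): offset=2, physical=[A,B,C,D,E], logical=[C,D,E,A,B]
After op 2 (replace(0, 'h')): offset=2, physical=[A,B,h,D,E], logical=[h,D,E,A,B]
After op 3 (rotate(-3)): offset=4, physical=[A,B,h,D,E], logical=[E,A,B,h,D]
After op 4 (rotate(+1)): offset=0, physical=[A,B,h,D,E], logical=[A,B,h,D,E]
After op 5 (swap(1, 3)): offset=0, physical=[A,D,h,B,E], logical=[A,D,h,B,E]
After op 6 (replace(4, 'n')): offset=0, physical=[A,D,h,B,n], logical=[A,D,h,B,n]
After op 7 (swap(2, 3)): offset=0, physical=[A,D,B,h,n], logical=[A,D,B,h,n]

Answer: A,D,B,h,n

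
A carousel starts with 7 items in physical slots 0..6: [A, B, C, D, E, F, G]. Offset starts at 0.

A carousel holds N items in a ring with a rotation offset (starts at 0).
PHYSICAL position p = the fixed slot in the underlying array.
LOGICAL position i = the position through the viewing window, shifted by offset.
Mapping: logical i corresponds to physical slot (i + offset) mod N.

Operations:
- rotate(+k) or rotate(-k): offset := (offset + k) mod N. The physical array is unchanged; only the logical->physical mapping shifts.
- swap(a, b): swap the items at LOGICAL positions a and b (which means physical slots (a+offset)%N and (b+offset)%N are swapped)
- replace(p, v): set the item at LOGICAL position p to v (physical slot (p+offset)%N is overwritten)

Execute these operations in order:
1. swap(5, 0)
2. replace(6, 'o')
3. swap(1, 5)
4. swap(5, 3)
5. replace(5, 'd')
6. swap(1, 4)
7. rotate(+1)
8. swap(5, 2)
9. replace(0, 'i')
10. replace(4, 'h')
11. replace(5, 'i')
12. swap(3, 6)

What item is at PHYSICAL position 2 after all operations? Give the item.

After op 1 (swap(5, 0)): offset=0, physical=[F,B,C,D,E,A,G], logical=[F,B,C,D,E,A,G]
After op 2 (replace(6, 'o')): offset=0, physical=[F,B,C,D,E,A,o], logical=[F,B,C,D,E,A,o]
After op 3 (swap(1, 5)): offset=0, physical=[F,A,C,D,E,B,o], logical=[F,A,C,D,E,B,o]
After op 4 (swap(5, 3)): offset=0, physical=[F,A,C,B,E,D,o], logical=[F,A,C,B,E,D,o]
After op 5 (replace(5, 'd')): offset=0, physical=[F,A,C,B,E,d,o], logical=[F,A,C,B,E,d,o]
After op 6 (swap(1, 4)): offset=0, physical=[F,E,C,B,A,d,o], logical=[F,E,C,B,A,d,o]
After op 7 (rotate(+1)): offset=1, physical=[F,E,C,B,A,d,o], logical=[E,C,B,A,d,o,F]
After op 8 (swap(5, 2)): offset=1, physical=[F,E,C,o,A,d,B], logical=[E,C,o,A,d,B,F]
After op 9 (replace(0, 'i')): offset=1, physical=[F,i,C,o,A,d,B], logical=[i,C,o,A,d,B,F]
After op 10 (replace(4, 'h')): offset=1, physical=[F,i,C,o,A,h,B], logical=[i,C,o,A,h,B,F]
After op 11 (replace(5, 'i')): offset=1, physical=[F,i,C,o,A,h,i], logical=[i,C,o,A,h,i,F]
After op 12 (swap(3, 6)): offset=1, physical=[A,i,C,o,F,h,i], logical=[i,C,o,F,h,i,A]

Answer: C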